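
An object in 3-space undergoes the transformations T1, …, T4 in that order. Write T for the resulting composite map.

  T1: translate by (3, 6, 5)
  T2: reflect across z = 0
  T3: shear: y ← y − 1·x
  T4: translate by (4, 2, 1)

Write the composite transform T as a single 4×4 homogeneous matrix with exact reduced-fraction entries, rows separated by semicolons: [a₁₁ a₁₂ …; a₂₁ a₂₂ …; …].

T = [1 0 0 7; -1 1 0 5; 0 0 -1 -4; 0 0 0 1]

T1 = [1 0 0 3; 0 1 0 6; 0 0 1 5; 0 0 0 1]
T2·T1 = [1 0 0 3; 0 1 0 6; 0 0 -1 -5; 0 0 0 1]
T3·…·T1 = [1 0 0 3; -1 1 0 3; 0 0 -1 -5; 0 0 0 1]
T4·…·T1 = [1 0 0 7; -1 1 0 5; 0 0 -1 -4; 0 0 0 1]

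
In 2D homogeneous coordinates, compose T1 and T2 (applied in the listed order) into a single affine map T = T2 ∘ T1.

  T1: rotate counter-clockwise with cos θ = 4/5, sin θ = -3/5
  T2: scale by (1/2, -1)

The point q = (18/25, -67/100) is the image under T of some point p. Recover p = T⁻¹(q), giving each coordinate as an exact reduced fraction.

T1 = [4/5 3/5 0; -3/5 4/5 0; 0 0 1]
T2·T1 = [2/5 3/10 0; 3/5 -4/5 0; 0 0 1]
det M = -1/2; M⁻¹ = [8/5 3/5 0; 6/5 -4/5 0; 0 0 1]
M⁻¹ · (18/25, -67/100)ᵀ = (3/4, 7/5)ᵀ

p = (3/4, 7/5)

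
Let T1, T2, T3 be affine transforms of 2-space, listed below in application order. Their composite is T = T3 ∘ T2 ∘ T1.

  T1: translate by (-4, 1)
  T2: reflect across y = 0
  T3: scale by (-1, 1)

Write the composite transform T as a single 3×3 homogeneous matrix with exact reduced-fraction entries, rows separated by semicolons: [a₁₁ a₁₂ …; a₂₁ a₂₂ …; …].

T = [-1 0 4; 0 -1 -1; 0 0 1]

T1 = [1 0 -4; 0 1 1; 0 0 1]
T2·T1 = [1 0 -4; 0 -1 -1; 0 0 1]
T3·…·T1 = [-1 0 4; 0 -1 -1; 0 0 1]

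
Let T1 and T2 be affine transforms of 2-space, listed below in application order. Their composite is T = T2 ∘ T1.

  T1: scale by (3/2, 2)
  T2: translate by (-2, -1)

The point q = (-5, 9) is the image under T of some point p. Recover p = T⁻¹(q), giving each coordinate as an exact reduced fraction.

T1 = [3/2 0 0; 0 2 0; 0 0 1]
T2·T1 = [3/2 0 -2; 0 2 -1; 0 0 1]
det M = 3; M⁻¹ = [2/3 0 4/3; 0 1/2 1/2; 0 0 1]
M⁻¹ · (-5, 9)ᵀ = (-2, 5)ᵀ

p = (-2, 5)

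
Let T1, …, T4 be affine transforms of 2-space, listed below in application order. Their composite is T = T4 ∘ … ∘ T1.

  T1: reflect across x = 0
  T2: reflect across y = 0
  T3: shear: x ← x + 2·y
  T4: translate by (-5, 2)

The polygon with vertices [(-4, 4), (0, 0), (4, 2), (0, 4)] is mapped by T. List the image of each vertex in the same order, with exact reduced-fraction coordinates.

T1 reflect across x = 0: (-4, 4) → (4, 4); (0, 0) → (0, 0); (4, 2) → (-4, 2); (0, 4) → (0, 4)
T2 reflect across y = 0: (4, 4) → (4, -4); (0, 0) → (0, 0); (-4, 2) → (-4, -2); (0, 4) → (0, -4)
T3 shear: x ← x + 2·y: (4, -4) → (-4, -4); (0, 0) → (0, 0); (-4, -2) → (-8, -2); (0, -4) → (-8, -4)
T4 translate by (-5, 2): (-4, -4) → (-9, -2); (0, 0) → (-5, 2); (-8, -2) → (-13, 0); (-8, -4) → (-13, -2)

image vertices: (-9, -2), (-5, 2), (-13, 0), (-13, -2)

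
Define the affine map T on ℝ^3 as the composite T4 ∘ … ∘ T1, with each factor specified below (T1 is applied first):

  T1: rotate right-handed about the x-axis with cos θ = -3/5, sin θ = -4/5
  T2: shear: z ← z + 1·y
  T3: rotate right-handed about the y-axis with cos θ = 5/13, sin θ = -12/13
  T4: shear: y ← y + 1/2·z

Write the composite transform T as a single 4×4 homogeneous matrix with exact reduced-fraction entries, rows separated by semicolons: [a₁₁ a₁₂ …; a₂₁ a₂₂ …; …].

T = [5/13 84/65 -12/65 0; 6/13 -113/130 109/130 0; 12/13 -7/13 1/13 0; 0 0 0 1]

T1 = [1 0 0 0; 0 -3/5 4/5 0; 0 -4/5 -3/5 0; 0 0 0 1]
T2·T1 = [1 0 0 0; 0 -3/5 4/5 0; 0 -7/5 1/5 0; 0 0 0 1]
T3·…·T1 = [5/13 84/65 -12/65 0; 0 -3/5 4/5 0; 12/13 -7/13 1/13 0; 0 0 0 1]
T4·…·T1 = [5/13 84/65 -12/65 0; 6/13 -113/130 109/130 0; 12/13 -7/13 1/13 0; 0 0 0 1]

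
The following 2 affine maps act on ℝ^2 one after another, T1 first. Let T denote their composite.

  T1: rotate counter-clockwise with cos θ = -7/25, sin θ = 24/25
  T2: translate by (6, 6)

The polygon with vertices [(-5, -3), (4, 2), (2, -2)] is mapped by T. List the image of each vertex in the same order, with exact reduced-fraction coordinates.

T1 rotate counter-clockwise with cos θ = -7/25, sin θ = 24/25: (-5, -3) → (107/25, -99/25); (4, 2) → (-76/25, 82/25); (2, -2) → (34/25, 62/25)
T2 translate by (6, 6): (107/25, -99/25) → (257/25, 51/25); (-76/25, 82/25) → (74/25, 232/25); (34/25, 62/25) → (184/25, 212/25)

image vertices: (257/25, 51/25), (74/25, 232/25), (184/25, 212/25)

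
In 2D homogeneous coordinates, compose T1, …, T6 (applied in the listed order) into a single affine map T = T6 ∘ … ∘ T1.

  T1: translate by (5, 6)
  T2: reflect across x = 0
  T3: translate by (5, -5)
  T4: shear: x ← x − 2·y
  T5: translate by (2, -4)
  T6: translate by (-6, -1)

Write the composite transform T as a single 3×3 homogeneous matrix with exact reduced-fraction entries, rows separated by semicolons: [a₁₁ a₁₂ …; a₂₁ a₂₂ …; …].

T = [-1 -2 -6; 0 1 -4; 0 0 1]

T1 = [1 0 5; 0 1 6; 0 0 1]
T2·T1 = [-1 0 -5; 0 1 6; 0 0 1]
T3·…·T1 = [-1 0 0; 0 1 1; 0 0 1]
T4·…·T1 = [-1 -2 -2; 0 1 1; 0 0 1]
T5·…·T1 = [-1 -2 0; 0 1 -3; 0 0 1]
T6·…·T1 = [-1 -2 -6; 0 1 -4; 0 0 1]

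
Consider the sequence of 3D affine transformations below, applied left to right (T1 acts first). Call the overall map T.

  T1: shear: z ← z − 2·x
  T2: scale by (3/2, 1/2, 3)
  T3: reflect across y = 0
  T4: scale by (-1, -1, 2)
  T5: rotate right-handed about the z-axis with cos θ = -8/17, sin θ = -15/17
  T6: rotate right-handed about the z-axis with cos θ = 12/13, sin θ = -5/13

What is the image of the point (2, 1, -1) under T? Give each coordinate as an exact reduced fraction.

T1 shear: z ← z − 2·x: (2, 1, -1) → (2, 1, -5)
T2 scale by (3/2, 1/2, 3): (2, 1, -5) → (3, 1/2, -15)
T3 reflect across y = 0: (3, 1/2, -15) → (3, -1/2, -15)
T4 scale by (-1, -1, 2): (3, -1/2, -15) → (-3, 1/2, -30)
T5 rotate right-handed about the z-axis with cos θ = -8/17, sin θ = -15/17: (-3, 1/2, -30) → (63/34, 41/17, -30)
T6 rotate right-handed about the z-axis with cos θ = 12/13, sin θ = -5/13: (63/34, 41/17, -30) → (583/221, 669/442, -30)

T(p) = (583/221, 669/442, -30)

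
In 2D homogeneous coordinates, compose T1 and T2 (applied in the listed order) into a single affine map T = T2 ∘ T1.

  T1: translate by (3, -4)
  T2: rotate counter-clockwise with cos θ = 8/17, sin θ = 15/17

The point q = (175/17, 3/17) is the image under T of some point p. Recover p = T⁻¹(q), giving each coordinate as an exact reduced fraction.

T1 = [1 0 3; 0 1 -4; 0 0 1]
T2·T1 = [8/17 -15/17 84/17; 15/17 8/17 13/17; 0 0 1]
det M = 1; M⁻¹ = [8/17 15/17 -3; -15/17 8/17 4; 0 0 1]
M⁻¹ · (175/17, 3/17)ᵀ = (2, -5)ᵀ

p = (2, -5)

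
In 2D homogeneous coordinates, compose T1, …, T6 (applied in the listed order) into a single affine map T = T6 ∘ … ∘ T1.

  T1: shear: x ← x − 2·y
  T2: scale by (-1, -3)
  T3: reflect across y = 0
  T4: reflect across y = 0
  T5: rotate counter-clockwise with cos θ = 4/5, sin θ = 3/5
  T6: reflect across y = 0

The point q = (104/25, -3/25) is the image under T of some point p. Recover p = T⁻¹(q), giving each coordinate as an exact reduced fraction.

T1 = [1 -2 0; 0 1 0; 0 0 1]
T2·T1 = [-1 2 0; 0 -3 0; 0 0 1]
T3·…·T1 = [-1 2 0; 0 3 0; 0 0 1]
T4·…·T1 = [-1 2 0; 0 -3 0; 0 0 1]
T5·…·T1 = [-4/5 17/5 0; -3/5 -6/5 0; 0 0 1]
T6·…·T1 = [-4/5 17/5 0; 3/5 6/5 0; 0 0 1]
det M = -3; M⁻¹ = [-2/5 17/15 0; 1/5 4/15 0; 0 0 1]
M⁻¹ · (104/25, -3/25)ᵀ = (-9/5, 4/5)ᵀ

p = (-9/5, 4/5)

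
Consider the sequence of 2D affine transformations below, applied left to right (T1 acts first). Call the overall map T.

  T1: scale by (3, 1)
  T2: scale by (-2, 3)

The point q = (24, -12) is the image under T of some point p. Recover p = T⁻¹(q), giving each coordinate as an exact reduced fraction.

T1 = [3 0 0; 0 1 0; 0 0 1]
T2·T1 = [-6 0 0; 0 3 0; 0 0 1]
det M = -18; M⁻¹ = [-1/6 0 0; 0 1/3 0; 0 0 1]
M⁻¹ · (24, -12)ᵀ = (-4, -4)ᵀ

p = (-4, -4)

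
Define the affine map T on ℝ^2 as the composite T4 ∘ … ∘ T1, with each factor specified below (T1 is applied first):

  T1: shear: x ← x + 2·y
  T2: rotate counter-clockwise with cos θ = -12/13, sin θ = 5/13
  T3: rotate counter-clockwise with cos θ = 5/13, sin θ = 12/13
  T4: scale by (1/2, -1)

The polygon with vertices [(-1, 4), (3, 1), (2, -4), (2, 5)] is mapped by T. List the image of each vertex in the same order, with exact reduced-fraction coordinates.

image vertices: (-14/13, 101/13), (-37/26, 55/13), (122/169, -1194/169), (-5/2, 12)

T1 shear: x ← x + 2·y: (-1, 4) → (7, 4); (3, 1) → (5, 1); (2, -4) → (-6, -4); (2, 5) → (12, 5)
T2 rotate counter-clockwise with cos θ = -12/13, sin θ = 5/13: (7, 4) → (-8, -1); (5, 1) → (-5, 1); (-6, -4) → (92/13, 18/13); (12, 5) → (-13, 0)
T3 rotate counter-clockwise with cos θ = 5/13, sin θ = 12/13: (-8, -1) → (-28/13, -101/13); (-5, 1) → (-37/13, -55/13); (92/13, 18/13) → (244/169, 1194/169); (-13, 0) → (-5, -12)
T4 scale by (1/2, -1): (-28/13, -101/13) → (-14/13, 101/13); (-37/13, -55/13) → (-37/26, 55/13); (244/169, 1194/169) → (122/169, -1194/169); (-5, -12) → (-5/2, 12)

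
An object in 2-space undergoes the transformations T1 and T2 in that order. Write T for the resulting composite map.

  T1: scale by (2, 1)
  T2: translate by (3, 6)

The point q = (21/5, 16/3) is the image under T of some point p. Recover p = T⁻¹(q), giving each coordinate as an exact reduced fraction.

T1 = [2 0 0; 0 1 0; 0 0 1]
T2·T1 = [2 0 3; 0 1 6; 0 0 1]
det M = 2; M⁻¹ = [1/2 0 -3/2; 0 1 -6; 0 0 1]
M⁻¹ · (21/5, 16/3)ᵀ = (3/5, -2/3)ᵀ

p = (3/5, -2/3)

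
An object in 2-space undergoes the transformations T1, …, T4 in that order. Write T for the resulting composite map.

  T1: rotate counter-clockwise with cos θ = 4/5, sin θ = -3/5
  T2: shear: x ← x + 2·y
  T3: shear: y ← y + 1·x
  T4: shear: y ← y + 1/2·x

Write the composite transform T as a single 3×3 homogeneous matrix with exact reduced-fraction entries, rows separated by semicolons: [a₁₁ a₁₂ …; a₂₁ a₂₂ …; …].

T = [-2/5 11/5 0; -6/5 41/10 0; 0 0 1]

T1 = [4/5 3/5 0; -3/5 4/5 0; 0 0 1]
T2·T1 = [-2/5 11/5 0; -3/5 4/5 0; 0 0 1]
T3·…·T1 = [-2/5 11/5 0; -1 3 0; 0 0 1]
T4·…·T1 = [-2/5 11/5 0; -6/5 41/10 0; 0 0 1]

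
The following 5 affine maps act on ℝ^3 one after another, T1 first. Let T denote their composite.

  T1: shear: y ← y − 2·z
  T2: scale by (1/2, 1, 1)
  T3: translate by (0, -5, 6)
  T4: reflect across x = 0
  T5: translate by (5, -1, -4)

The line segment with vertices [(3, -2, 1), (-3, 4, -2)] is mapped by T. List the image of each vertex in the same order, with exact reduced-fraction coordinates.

image vertices: (7/2, -10, 3), (13/2, 2, 0)

T1 shear: y ← y − 2·z: (3, -2, 1) → (3, -4, 1); (-3, 4, -2) → (-3, 8, -2)
T2 scale by (1/2, 1, 1): (3, -4, 1) → (3/2, -4, 1); (-3, 8, -2) → (-3/2, 8, -2)
T3 translate by (0, -5, 6): (3/2, -4, 1) → (3/2, -9, 7); (-3/2, 8, -2) → (-3/2, 3, 4)
T4 reflect across x = 0: (3/2, -9, 7) → (-3/2, -9, 7); (-3/2, 3, 4) → (3/2, 3, 4)
T5 translate by (5, -1, -4): (-3/2, -9, 7) → (7/2, -10, 3); (3/2, 3, 4) → (13/2, 2, 0)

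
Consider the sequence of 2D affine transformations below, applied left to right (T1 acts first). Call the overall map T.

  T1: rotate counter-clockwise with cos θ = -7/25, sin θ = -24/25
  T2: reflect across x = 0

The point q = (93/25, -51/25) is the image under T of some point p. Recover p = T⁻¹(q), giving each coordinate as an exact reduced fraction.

p = (3, -3)

T1 = [-7/25 24/25 0; -24/25 -7/25 0; 0 0 1]
T2·T1 = [7/25 -24/25 0; -24/25 -7/25 0; 0 0 1]
det M = -1; M⁻¹ = [7/25 -24/25 0; -24/25 -7/25 0; 0 0 1]
M⁻¹ · (93/25, -51/25)ᵀ = (3, -3)ᵀ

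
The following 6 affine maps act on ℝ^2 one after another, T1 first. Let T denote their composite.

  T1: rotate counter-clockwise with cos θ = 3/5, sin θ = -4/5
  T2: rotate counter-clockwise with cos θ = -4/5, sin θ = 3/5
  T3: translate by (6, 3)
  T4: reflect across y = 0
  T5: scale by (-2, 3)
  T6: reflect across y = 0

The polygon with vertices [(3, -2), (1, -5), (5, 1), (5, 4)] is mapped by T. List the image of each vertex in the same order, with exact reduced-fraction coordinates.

T1 rotate counter-clockwise with cos θ = 3/5, sin θ = -4/5: (3, -2) → (1/5, -18/5); (1, -5) → (-17/5, -19/5); (5, 1) → (19/5, -17/5); (5, 4) → (31/5, -8/5)
T2 rotate counter-clockwise with cos θ = -4/5, sin θ = 3/5: (1/5, -18/5) → (2, 3); (-17/5, -19/5) → (5, 1); (19/5, -17/5) → (-1, 5); (31/5, -8/5) → (-4, 5)
T3 translate by (6, 3): (2, 3) → (8, 6); (5, 1) → (11, 4); (-1, 5) → (5, 8); (-4, 5) → (2, 8)
T4 reflect across y = 0: (8, 6) → (8, -6); (11, 4) → (11, -4); (5, 8) → (5, -8); (2, 8) → (2, -8)
T5 scale by (-2, 3): (8, -6) → (-16, -18); (11, -4) → (-22, -12); (5, -8) → (-10, -24); (2, -8) → (-4, -24)
T6 reflect across y = 0: (-16, -18) → (-16, 18); (-22, -12) → (-22, 12); (-10, -24) → (-10, 24); (-4, -24) → (-4, 24)

image vertices: (-16, 18), (-22, 12), (-10, 24), (-4, 24)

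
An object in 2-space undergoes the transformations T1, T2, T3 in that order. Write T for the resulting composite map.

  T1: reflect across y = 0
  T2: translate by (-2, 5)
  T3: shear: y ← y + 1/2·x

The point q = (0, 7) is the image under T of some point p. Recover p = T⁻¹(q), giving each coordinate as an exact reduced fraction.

p = (2, -2)

T1 = [1 0 0; 0 -1 0; 0 0 1]
T2·T1 = [1 0 -2; 0 -1 5; 0 0 1]
T3·…·T1 = [1 0 -2; 1/2 -1 4; 0 0 1]
det M = -1; M⁻¹ = [1 0 2; 1/2 -1 5; 0 0 1]
M⁻¹ · (0, 7)ᵀ = (2, -2)ᵀ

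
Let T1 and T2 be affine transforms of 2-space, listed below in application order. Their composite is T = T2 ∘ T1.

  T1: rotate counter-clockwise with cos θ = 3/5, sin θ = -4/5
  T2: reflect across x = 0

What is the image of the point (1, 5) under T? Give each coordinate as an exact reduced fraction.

T(p) = (-23/5, 11/5)

T1 rotate counter-clockwise with cos θ = 3/5, sin θ = -4/5: (1, 5) → (23/5, 11/5)
T2 reflect across x = 0: (23/5, 11/5) → (-23/5, 11/5)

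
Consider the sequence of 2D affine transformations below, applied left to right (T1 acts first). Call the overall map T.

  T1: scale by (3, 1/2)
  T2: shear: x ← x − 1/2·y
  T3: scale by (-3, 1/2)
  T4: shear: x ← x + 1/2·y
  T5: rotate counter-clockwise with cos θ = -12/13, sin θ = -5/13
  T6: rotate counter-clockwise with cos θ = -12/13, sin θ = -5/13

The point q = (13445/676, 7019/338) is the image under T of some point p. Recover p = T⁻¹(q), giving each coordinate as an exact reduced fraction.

p = (-3, 2)

T1 = [3 0 0; 0 1/2 0; 0 0 1]
T2·T1 = [3 -1/4 0; 0 1/2 0; 0 0 1]
T3·…·T1 = [-9 3/4 0; 0 1/4 0; 0 0 1]
T4·…·T1 = [-9 7/8 0; 0 1/4 0; 0 0 1]
T5·…·T1 = [108/13 -37/52 0; 45/13 -59/104 0; 0 0 1]
T6·…·T1 = [-1071/169 593/1352 0; -1080/169 539/676 0; 0 0 1]
det M = -9/4; M⁻¹ = [-539/1521 593/3042 0; -480/169 476/169 0; 0 0 1]
M⁻¹ · (13445/676, 7019/338)ᵀ = (-3, 2)ᵀ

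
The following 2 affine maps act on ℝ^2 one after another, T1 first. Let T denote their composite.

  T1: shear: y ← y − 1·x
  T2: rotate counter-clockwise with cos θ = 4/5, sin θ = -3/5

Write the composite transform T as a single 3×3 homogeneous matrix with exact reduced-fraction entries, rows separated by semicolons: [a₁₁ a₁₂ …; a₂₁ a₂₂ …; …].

T = [1/5 3/5 0; -7/5 4/5 0; 0 0 1]

T1 = [1 0 0; -1 1 0; 0 0 1]
T2·T1 = [1/5 3/5 0; -7/5 4/5 0; 0 0 1]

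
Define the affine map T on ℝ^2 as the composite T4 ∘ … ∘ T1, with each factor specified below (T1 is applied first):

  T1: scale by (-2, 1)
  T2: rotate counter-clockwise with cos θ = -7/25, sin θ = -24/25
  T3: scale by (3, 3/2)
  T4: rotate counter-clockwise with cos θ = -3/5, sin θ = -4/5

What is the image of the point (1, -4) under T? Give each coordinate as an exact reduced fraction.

T(p) = (1194/125, 642/125)

T1 scale by (-2, 1): (1, -4) → (-2, -4)
T2 rotate counter-clockwise with cos θ = -7/25, sin θ = -24/25: (-2, -4) → (-82/25, 76/25)
T3 scale by (3, 3/2): (-82/25, 76/25) → (-246/25, 114/25)
T4 rotate counter-clockwise with cos θ = -3/5, sin θ = -4/5: (-246/25, 114/25) → (1194/125, 642/125)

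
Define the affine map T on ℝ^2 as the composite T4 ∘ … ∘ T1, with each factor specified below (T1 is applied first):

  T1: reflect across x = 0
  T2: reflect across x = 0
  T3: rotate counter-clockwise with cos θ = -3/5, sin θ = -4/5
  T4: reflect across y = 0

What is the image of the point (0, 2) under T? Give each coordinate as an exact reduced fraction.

T1 reflect across x = 0: (0, 2) → (0, 2)
T2 reflect across x = 0: (0, 2) → (0, 2)
T3 rotate counter-clockwise with cos θ = -3/5, sin θ = -4/5: (0, 2) → (8/5, -6/5)
T4 reflect across y = 0: (8/5, -6/5) → (8/5, 6/5)

T(p) = (8/5, 6/5)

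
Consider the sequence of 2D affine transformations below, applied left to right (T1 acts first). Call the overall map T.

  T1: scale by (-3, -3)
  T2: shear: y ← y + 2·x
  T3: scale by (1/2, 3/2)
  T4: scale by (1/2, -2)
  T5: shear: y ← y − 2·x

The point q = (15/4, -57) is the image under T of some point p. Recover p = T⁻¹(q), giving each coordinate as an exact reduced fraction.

T1 = [-3 0 0; 0 -3 0; 0 0 1]
T2·T1 = [-3 0 0; -6 -3 0; 0 0 1]
T3·…·T1 = [-3/2 0 0; -9 -9/2 0; 0 0 1]
T4·…·T1 = [-3/4 0 0; 18 9 0; 0 0 1]
T5·…·T1 = [-3/4 0 0; 39/2 9 0; 0 0 1]
det M = -27/4; M⁻¹ = [-4/3 0 0; 26/9 1/9 0; 0 0 1]
M⁻¹ · (15/4, -57)ᵀ = (-5, 9/2)ᵀ

p = (-5, 9/2)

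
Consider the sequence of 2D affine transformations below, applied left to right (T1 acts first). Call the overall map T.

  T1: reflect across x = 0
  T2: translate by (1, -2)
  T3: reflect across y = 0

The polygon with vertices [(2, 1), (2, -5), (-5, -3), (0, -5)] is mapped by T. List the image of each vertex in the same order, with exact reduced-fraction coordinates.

T1 reflect across x = 0: (2, 1) → (-2, 1); (2, -5) → (-2, -5); (-5, -3) → (5, -3); (0, -5) → (0, -5)
T2 translate by (1, -2): (-2, 1) → (-1, -1); (-2, -5) → (-1, -7); (5, -3) → (6, -5); (0, -5) → (1, -7)
T3 reflect across y = 0: (-1, -1) → (-1, 1); (-1, -7) → (-1, 7); (6, -5) → (6, 5); (1, -7) → (1, 7)

image vertices: (-1, 1), (-1, 7), (6, 5), (1, 7)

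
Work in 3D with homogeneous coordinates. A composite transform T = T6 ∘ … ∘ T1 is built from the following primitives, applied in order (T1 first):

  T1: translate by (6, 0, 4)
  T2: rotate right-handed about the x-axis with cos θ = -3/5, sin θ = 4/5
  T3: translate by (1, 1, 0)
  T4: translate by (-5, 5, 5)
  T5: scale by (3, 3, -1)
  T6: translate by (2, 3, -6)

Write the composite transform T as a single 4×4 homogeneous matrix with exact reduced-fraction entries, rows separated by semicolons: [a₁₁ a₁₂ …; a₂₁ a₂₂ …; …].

T1 = [1 0 0 6; 0 1 0 0; 0 0 1 4; 0 0 0 1]
T2·T1 = [1 0 0 6; 0 -3/5 -4/5 -16/5; 0 4/5 -3/5 -12/5; 0 0 0 1]
T3·…·T1 = [1 0 0 7; 0 -3/5 -4/5 -11/5; 0 4/5 -3/5 -12/5; 0 0 0 1]
T4·…·T1 = [1 0 0 2; 0 -3/5 -4/5 14/5; 0 4/5 -3/5 13/5; 0 0 0 1]
T5·…·T1 = [3 0 0 6; 0 -9/5 -12/5 42/5; 0 -4/5 3/5 -13/5; 0 0 0 1]
T6·…·T1 = [3 0 0 8; 0 -9/5 -12/5 57/5; 0 -4/5 3/5 -43/5; 0 0 0 1]

T = [3 0 0 8; 0 -9/5 -12/5 57/5; 0 -4/5 3/5 -43/5; 0 0 0 1]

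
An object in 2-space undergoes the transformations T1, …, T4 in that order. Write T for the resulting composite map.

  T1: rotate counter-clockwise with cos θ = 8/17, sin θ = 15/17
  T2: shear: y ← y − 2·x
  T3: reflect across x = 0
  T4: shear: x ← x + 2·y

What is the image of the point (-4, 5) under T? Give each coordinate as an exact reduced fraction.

T(p) = (495/17, 194/17)

T1 rotate counter-clockwise with cos θ = 8/17, sin θ = 15/17: (-4, 5) → (-107/17, -20/17)
T2 shear: y ← y − 2·x: (-107/17, -20/17) → (-107/17, 194/17)
T3 reflect across x = 0: (-107/17, 194/17) → (107/17, 194/17)
T4 shear: x ← x + 2·y: (107/17, 194/17) → (495/17, 194/17)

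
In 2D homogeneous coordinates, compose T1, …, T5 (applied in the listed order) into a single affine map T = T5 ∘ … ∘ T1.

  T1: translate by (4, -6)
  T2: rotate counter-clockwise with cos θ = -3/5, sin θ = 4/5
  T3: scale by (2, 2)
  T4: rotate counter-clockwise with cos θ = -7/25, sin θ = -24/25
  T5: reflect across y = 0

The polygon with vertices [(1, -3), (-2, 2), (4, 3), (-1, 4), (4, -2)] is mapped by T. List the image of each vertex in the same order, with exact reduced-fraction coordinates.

T1 translate by (4, -6): (1, -3) → (5, -9); (-2, 2) → (2, -4); (4, 3) → (8, -3); (-1, 4) → (3, -2); (4, -2) → (8, -8)
T2 rotate counter-clockwise with cos θ = -3/5, sin θ = 4/5: (5, -9) → (21/5, 47/5); (2, -4) → (2, 4); (8, -3) → (-12/5, 41/5); (3, -2) → (-1/5, 18/5); (8, -8) → (8/5, 56/5)
T3 scale by (2, 2): (21/5, 47/5) → (42/5, 94/5); (2, 4) → (4, 8); (-12/5, 41/5) → (-24/5, 82/5); (-1/5, 18/5) → (-2/5, 36/5); (8/5, 56/5) → (16/5, 112/5)
T4 rotate counter-clockwise with cos θ = -7/25, sin θ = -24/25: (42/5, 94/5) → (1962/125, -1666/125); (4, 8) → (164/25, -152/25); (-24/5, 82/5) → (2136/125, 2/125); (-2/5, 36/5) → (878/125, -204/125); (16/5, 112/5) → (2576/125, -1168/125)
T5 reflect across y = 0: (1962/125, -1666/125) → (1962/125, 1666/125); (164/25, -152/25) → (164/25, 152/25); (2136/125, 2/125) → (2136/125, -2/125); (878/125, -204/125) → (878/125, 204/125); (2576/125, -1168/125) → (2576/125, 1168/125)

image vertices: (1962/125, 1666/125), (164/25, 152/25), (2136/125, -2/125), (878/125, 204/125), (2576/125, 1168/125)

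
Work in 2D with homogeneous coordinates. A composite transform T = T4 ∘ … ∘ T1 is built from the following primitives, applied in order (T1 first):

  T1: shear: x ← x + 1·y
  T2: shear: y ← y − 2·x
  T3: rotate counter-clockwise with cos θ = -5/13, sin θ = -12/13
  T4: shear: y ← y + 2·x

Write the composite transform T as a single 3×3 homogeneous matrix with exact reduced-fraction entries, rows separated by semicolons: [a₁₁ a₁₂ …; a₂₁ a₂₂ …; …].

T1 = [1 1 0; 0 1 0; 0 0 1]
T2·T1 = [1 1 0; -2 -1 0; 0 0 1]
T3·…·T1 = [-29/13 -17/13 0; -2/13 -7/13 0; 0 0 1]
T4·…·T1 = [-29/13 -17/13 0; -60/13 -41/13 0; 0 0 1]

T = [-29/13 -17/13 0; -60/13 -41/13 0; 0 0 1]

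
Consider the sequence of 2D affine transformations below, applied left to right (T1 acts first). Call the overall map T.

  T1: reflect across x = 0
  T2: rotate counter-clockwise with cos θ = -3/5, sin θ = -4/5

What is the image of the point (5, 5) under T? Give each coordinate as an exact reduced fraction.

T(p) = (7, 1)

T1 reflect across x = 0: (5, 5) → (-5, 5)
T2 rotate counter-clockwise with cos θ = -3/5, sin θ = -4/5: (-5, 5) → (7, 1)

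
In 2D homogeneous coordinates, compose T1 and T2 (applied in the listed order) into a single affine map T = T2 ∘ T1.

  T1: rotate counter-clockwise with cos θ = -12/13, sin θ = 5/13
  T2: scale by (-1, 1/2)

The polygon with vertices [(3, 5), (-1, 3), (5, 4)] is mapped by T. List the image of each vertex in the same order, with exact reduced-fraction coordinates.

T1 rotate counter-clockwise with cos θ = -12/13, sin θ = 5/13: (3, 5) → (-61/13, -45/13); (-1, 3) → (-3/13, -41/13); (5, 4) → (-80/13, -23/13)
T2 scale by (-1, 1/2): (-61/13, -45/13) → (61/13, -45/26); (-3/13, -41/13) → (3/13, -41/26); (-80/13, -23/13) → (80/13, -23/26)

image vertices: (61/13, -45/26), (3/13, -41/26), (80/13, -23/26)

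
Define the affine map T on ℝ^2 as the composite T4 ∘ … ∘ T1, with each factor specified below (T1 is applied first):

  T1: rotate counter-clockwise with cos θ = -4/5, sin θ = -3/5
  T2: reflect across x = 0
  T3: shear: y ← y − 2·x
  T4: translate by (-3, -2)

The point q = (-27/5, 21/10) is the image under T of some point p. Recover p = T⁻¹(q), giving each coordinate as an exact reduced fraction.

T1 = [-4/5 3/5 0; -3/5 -4/5 0; 0 0 1]
T2·T1 = [4/5 -3/5 0; -3/5 -4/5 0; 0 0 1]
T3·…·T1 = [4/5 -3/5 0; -11/5 2/5 0; 0 0 1]
T4·…·T1 = [4/5 -3/5 -3; -11/5 2/5 -2; 0 0 1]
det M = -1; M⁻¹ = [-2/5 -3/5 -12/5; -11/5 -4/5 -41/5; 0 0 1]
M⁻¹ · (-27/5, 21/10)ᵀ = (-3/2, 2)ᵀ

p = (-3/2, 2)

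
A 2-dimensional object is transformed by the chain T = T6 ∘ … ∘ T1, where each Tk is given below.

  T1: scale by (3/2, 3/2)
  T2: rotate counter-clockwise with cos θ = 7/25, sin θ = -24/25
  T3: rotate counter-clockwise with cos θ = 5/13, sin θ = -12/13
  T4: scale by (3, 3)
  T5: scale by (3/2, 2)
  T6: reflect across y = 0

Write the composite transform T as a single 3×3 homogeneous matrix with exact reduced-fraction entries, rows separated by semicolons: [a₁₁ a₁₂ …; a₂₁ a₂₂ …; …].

T = [-6831/1300 1377/325 0; 1836/325 2277/325 0; 0 0 1]

T1 = [3/2 0 0; 0 3/2 0; 0 0 1]
T2·T1 = [21/50 36/25 0; -36/25 21/50 0; 0 0 1]
T3·…·T1 = [-759/650 306/325 0; -306/325 -759/650 0; 0 0 1]
T4·…·T1 = [-2277/650 918/325 0; -918/325 -2277/650 0; 0 0 1]
T5·…·T1 = [-6831/1300 1377/325 0; -1836/325 -2277/325 0; 0 0 1]
T6·…·T1 = [-6831/1300 1377/325 0; 1836/325 2277/325 0; 0 0 1]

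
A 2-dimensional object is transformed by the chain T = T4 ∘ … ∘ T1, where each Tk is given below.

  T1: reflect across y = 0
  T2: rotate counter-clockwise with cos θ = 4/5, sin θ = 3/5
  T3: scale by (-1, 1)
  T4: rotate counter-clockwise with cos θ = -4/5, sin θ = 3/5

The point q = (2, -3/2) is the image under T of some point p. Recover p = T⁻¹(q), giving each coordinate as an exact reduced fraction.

p = (2, 3/2)

T1 = [1 0 0; 0 -1 0; 0 0 1]
T2·T1 = [4/5 3/5 0; 3/5 -4/5 0; 0 0 1]
T3·…·T1 = [-4/5 -3/5 0; 3/5 -4/5 0; 0 0 1]
T4·…·T1 = [7/25 24/25 0; -24/25 7/25 0; 0 0 1]
det M = 1; M⁻¹ = [7/25 -24/25 0; 24/25 7/25 0; 0 0 1]
M⁻¹ · (2, -3/2)ᵀ = (2, 3/2)ᵀ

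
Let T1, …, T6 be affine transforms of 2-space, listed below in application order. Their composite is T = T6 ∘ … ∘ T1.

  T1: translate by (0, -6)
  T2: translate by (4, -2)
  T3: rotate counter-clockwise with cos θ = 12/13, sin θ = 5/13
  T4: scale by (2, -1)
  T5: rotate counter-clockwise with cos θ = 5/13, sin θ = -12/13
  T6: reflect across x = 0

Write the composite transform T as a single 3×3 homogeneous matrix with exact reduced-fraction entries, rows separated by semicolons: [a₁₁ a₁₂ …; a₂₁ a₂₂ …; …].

T = [-60/169 194/169 -1792/169; -313/169 60/169 -1732/169; 0 0 1]

T1 = [1 0 0; 0 1 -6; 0 0 1]
T2·T1 = [1 0 4; 0 1 -8; 0 0 1]
T3·…·T1 = [12/13 -5/13 88/13; 5/13 12/13 -76/13; 0 0 1]
T4·…·T1 = [24/13 -10/13 176/13; -5/13 -12/13 76/13; 0 0 1]
T5·…·T1 = [60/169 -194/169 1792/169; -313/169 60/169 -1732/169; 0 0 1]
T6·…·T1 = [-60/169 194/169 -1792/169; -313/169 60/169 -1732/169; 0 0 1]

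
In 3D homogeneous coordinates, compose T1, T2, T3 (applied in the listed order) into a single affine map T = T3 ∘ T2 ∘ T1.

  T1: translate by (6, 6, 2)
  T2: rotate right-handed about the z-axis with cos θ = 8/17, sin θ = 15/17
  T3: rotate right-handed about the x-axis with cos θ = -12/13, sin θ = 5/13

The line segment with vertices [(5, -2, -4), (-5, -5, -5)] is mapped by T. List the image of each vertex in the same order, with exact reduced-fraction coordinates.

T1 translate by (6, 6, 2): (5, -2, -4) → (11, 4, -2); (-5, -5, -5) → (1, 1, -3)
T2 rotate right-handed about the z-axis with cos θ = 8/17, sin θ = 15/17: (11, 4, -2) → (28/17, 197/17, -2); (1, 1, -3) → (-7/17, 23/17, -3)
T3 rotate right-handed about the x-axis with cos θ = -12/13, sin θ = 5/13: (28/17, 197/17, -2) → (28/17, -2194/221, 1393/221); (-7/17, 23/17, -3) → (-7/17, -21/221, 727/221)

image vertices: (28/17, -2194/221, 1393/221), (-7/17, -21/221, 727/221)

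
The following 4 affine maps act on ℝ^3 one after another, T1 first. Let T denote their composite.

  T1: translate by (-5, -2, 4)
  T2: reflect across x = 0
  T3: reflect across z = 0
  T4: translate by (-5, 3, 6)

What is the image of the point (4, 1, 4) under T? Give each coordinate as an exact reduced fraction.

T(p) = (-4, 2, -2)

T1 translate by (-5, -2, 4): (4, 1, 4) → (-1, -1, 8)
T2 reflect across x = 0: (-1, -1, 8) → (1, -1, 8)
T3 reflect across z = 0: (1, -1, 8) → (1, -1, -8)
T4 translate by (-5, 3, 6): (1, -1, -8) → (-4, 2, -2)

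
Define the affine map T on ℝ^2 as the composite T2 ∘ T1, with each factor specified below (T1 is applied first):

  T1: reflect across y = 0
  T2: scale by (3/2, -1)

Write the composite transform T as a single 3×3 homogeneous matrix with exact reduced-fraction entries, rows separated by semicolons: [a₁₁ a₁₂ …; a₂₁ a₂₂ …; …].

T1 = [1 0 0; 0 -1 0; 0 0 1]
T2·T1 = [3/2 0 0; 0 1 0; 0 0 1]

T = [3/2 0 0; 0 1 0; 0 0 1]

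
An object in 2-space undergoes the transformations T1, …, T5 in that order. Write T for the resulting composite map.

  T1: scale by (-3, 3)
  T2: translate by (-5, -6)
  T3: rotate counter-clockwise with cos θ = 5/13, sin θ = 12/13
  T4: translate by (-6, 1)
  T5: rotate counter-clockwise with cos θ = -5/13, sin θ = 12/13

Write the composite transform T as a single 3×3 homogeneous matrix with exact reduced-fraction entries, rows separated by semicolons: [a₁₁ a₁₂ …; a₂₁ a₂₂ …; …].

T = [3 0 83/13; 0 -3 1/13; 0 0 1]

T1 = [-3 0 0; 0 3 0; 0 0 1]
T2·T1 = [-3 0 -5; 0 3 -6; 0 0 1]
T3·…·T1 = [-15/13 -36/13 47/13; -36/13 15/13 -90/13; 0 0 1]
T4·…·T1 = [-15/13 -36/13 -31/13; -36/13 15/13 -77/13; 0 0 1]
T5·…·T1 = [3 0 83/13; 0 -3 1/13; 0 0 1]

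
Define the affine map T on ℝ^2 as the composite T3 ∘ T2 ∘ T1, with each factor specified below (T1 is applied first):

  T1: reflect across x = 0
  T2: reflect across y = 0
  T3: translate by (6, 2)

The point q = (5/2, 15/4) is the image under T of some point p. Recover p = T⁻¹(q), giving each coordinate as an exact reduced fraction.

T1 = [-1 0 0; 0 1 0; 0 0 1]
T2·T1 = [-1 0 0; 0 -1 0; 0 0 1]
T3·…·T1 = [-1 0 6; 0 -1 2; 0 0 1]
det M = 1; M⁻¹ = [-1 0 6; 0 -1 2; 0 0 1]
M⁻¹ · (5/2, 15/4)ᵀ = (7/2, -7/4)ᵀ

p = (7/2, -7/4)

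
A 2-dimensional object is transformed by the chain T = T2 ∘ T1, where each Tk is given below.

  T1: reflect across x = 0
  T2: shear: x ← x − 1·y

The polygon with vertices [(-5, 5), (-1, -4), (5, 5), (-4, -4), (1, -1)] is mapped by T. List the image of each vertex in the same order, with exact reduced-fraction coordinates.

image vertices: (0, 5), (5, -4), (-10, 5), (8, -4), (0, -1)

T1 reflect across x = 0: (-5, 5) → (5, 5); (-1, -4) → (1, -4); (5, 5) → (-5, 5); (-4, -4) → (4, -4); (1, -1) → (-1, -1)
T2 shear: x ← x − 1·y: (5, 5) → (0, 5); (1, -4) → (5, -4); (-5, 5) → (-10, 5); (4, -4) → (8, -4); (-1, -1) → (0, -1)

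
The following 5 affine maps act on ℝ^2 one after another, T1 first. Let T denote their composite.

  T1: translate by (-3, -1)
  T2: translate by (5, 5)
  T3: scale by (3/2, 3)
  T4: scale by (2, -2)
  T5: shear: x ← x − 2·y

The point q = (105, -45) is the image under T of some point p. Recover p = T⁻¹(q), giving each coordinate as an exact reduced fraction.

T1 = [1 0 -3; 0 1 -1; 0 0 1]
T2·T1 = [1 0 2; 0 1 4; 0 0 1]
T3·…·T1 = [3/2 0 3; 0 3 12; 0 0 1]
T4·…·T1 = [3 0 6; 0 -6 -24; 0 0 1]
T5·…·T1 = [3 12 54; 0 -6 -24; 0 0 1]
det M = -18; M⁻¹ = [1/3 2/3 -2; 0 -1/6 -4; 0 0 1]
M⁻¹ · (105, -45)ᵀ = (3, 7/2)ᵀ

p = (3, 7/2)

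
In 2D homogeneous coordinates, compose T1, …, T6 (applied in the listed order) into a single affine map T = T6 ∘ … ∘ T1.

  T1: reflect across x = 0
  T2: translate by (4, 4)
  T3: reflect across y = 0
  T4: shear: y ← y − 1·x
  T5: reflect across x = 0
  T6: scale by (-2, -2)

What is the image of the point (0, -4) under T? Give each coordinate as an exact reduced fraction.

T1 reflect across x = 0: (0, -4) → (0, -4)
T2 translate by (4, 4): (0, -4) → (4, 0)
T3 reflect across y = 0: (4, 0) → (4, 0)
T4 shear: y ← y − 1·x: (4, 0) → (4, -4)
T5 reflect across x = 0: (4, -4) → (-4, -4)
T6 scale by (-2, -2): (-4, -4) → (8, 8)

T(p) = (8, 8)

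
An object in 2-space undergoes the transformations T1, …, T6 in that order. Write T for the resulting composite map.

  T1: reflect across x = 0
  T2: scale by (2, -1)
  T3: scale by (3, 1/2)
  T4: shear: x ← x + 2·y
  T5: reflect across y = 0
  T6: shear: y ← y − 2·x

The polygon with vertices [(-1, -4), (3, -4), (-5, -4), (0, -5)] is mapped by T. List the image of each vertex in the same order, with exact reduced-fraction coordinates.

T1 reflect across x = 0: (-1, -4) → (1, -4); (3, -4) → (-3, -4); (-5, -4) → (5, -4); (0, -5) → (0, -5)
T2 scale by (2, -1): (1, -4) → (2, 4); (-3, -4) → (-6, 4); (5, -4) → (10, 4); (0, -5) → (0, 5)
T3 scale by (3, 1/2): (2, 4) → (6, 2); (-6, 4) → (-18, 2); (10, 4) → (30, 2); (0, 5) → (0, 5/2)
T4 shear: x ← x + 2·y: (6, 2) → (10, 2); (-18, 2) → (-14, 2); (30, 2) → (34, 2); (0, 5/2) → (5, 5/2)
T5 reflect across y = 0: (10, 2) → (10, -2); (-14, 2) → (-14, -2); (34, 2) → (34, -2); (5, 5/2) → (5, -5/2)
T6 shear: y ← y − 2·x: (10, -2) → (10, -22); (-14, -2) → (-14, 26); (34, -2) → (34, -70); (5, -5/2) → (5, -25/2)

image vertices: (10, -22), (-14, 26), (34, -70), (5, -25/2)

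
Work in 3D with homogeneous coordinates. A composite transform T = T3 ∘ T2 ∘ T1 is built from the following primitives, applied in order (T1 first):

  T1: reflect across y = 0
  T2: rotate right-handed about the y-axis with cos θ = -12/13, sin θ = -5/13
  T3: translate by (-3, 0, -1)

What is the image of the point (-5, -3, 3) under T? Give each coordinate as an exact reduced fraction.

T1 reflect across y = 0: (-5, -3, 3) → (-5, 3, 3)
T2 rotate right-handed about the y-axis with cos θ = -12/13, sin θ = -5/13: (-5, 3, 3) → (45/13, 3, -61/13)
T3 translate by (-3, 0, -1): (45/13, 3, -61/13) → (6/13, 3, -74/13)

T(p) = (6/13, 3, -74/13)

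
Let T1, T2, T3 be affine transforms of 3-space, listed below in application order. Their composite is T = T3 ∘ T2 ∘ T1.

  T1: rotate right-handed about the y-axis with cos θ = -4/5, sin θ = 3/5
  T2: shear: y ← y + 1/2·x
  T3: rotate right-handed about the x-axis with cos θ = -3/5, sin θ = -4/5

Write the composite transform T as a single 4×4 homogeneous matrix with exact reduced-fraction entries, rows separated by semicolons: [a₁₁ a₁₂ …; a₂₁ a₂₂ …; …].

T = [-4/5 0 3/5 0; -6/25 -3/5 -41/50 0; 17/25 -4/5 6/25 0; 0 0 0 1]

T1 = [-4/5 0 3/5 0; 0 1 0 0; -3/5 0 -4/5 0; 0 0 0 1]
T2·T1 = [-4/5 0 3/5 0; -2/5 1 3/10 0; -3/5 0 -4/5 0; 0 0 0 1]
T3·…·T1 = [-4/5 0 3/5 0; -6/25 -3/5 -41/50 0; 17/25 -4/5 6/25 0; 0 0 0 1]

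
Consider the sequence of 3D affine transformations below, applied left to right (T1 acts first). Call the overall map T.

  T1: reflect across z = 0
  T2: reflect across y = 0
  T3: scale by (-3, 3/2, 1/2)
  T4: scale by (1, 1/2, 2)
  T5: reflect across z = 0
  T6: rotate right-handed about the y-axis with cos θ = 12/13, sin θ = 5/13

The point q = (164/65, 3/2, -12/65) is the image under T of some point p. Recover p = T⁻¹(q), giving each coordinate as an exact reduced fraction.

p = (-4/5, -2, 4/5)

T1 = [1 0 0 0; 0 1 0 0; 0 0 -1 0; 0 0 0 1]
T2·T1 = [1 0 0 0; 0 -1 0 0; 0 0 -1 0; 0 0 0 1]
T3·…·T1 = [-3 0 0 0; 0 -3/2 0 0; 0 0 -1/2 0; 0 0 0 1]
T4·…·T1 = [-3 0 0 0; 0 -3/4 0 0; 0 0 -1 0; 0 0 0 1]
T5·…·T1 = [-3 0 0 0; 0 -3/4 0 0; 0 0 1 0; 0 0 0 1]
T6·…·T1 = [-36/13 0 5/13 0; 0 -3/4 0 0; 15/13 0 12/13 0; 0 0 0 1]
det M = 9/4; M⁻¹ = [-4/13 0 5/39 0; 0 -4/3 0 0; 5/13 0 12/13 0; 0 0 0 1]
M⁻¹ · (164/65, 3/2, -12/65)ᵀ = (-4/5, -2, 4/5)ᵀ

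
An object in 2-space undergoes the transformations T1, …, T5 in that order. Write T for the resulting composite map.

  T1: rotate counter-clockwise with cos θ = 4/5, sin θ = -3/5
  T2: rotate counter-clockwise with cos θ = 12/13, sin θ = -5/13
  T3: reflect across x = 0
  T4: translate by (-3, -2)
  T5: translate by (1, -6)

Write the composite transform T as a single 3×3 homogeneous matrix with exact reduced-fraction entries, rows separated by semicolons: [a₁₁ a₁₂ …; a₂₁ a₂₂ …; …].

T1 = [4/5 3/5 0; -3/5 4/5 0; 0 0 1]
T2·T1 = [33/65 56/65 0; -56/65 33/65 0; 0 0 1]
T3·…·T1 = [-33/65 -56/65 0; -56/65 33/65 0; 0 0 1]
T4·…·T1 = [-33/65 -56/65 -3; -56/65 33/65 -2; 0 0 1]
T5·…·T1 = [-33/65 -56/65 -2; -56/65 33/65 -8; 0 0 1]

T = [-33/65 -56/65 -2; -56/65 33/65 -8; 0 0 1]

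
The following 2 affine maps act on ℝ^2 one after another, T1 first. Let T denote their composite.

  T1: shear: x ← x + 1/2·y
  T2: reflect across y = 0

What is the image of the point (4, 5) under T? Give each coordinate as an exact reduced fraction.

T1 shear: x ← x + 1/2·y: (4, 5) → (13/2, 5)
T2 reflect across y = 0: (13/2, 5) → (13/2, -5)

T(p) = (13/2, -5)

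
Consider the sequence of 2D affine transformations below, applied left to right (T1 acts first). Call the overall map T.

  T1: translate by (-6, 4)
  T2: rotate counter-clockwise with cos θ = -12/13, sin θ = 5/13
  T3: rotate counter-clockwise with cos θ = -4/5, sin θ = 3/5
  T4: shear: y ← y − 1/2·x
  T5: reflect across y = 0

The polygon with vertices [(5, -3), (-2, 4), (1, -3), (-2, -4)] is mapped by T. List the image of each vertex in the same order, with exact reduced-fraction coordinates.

T1 translate by (-6, 4): (5, -3) → (-1, 1); (-2, 4) → (-8, 8); (1, -3) → (-5, 1); (-2, -4) → (-8, 0)
T2 rotate counter-clockwise with cos θ = -12/13, sin θ = 5/13: (-1, 1) → (7/13, -17/13); (-8, 8) → (56/13, -136/13); (-5, 1) → (55/13, -37/13); (-8, 0) → (96/13, -40/13)
T3 rotate counter-clockwise with cos θ = -4/5, sin θ = 3/5: (7/13, -17/13) → (23/65, 89/65); (56/13, -136/13) → (184/65, 712/65); (55/13, -37/13) → (-109/65, 313/65); (96/13, -40/13) → (-264/65, 448/65)
T4 shear: y ← y − 1/2·x: (23/65, 89/65) → (23/65, 31/26); (184/65, 712/65) → (184/65, 124/13); (-109/65, 313/65) → (-109/65, 147/26); (-264/65, 448/65) → (-264/65, 116/13)
T5 reflect across y = 0: (23/65, 31/26) → (23/65, -31/26); (184/65, 124/13) → (184/65, -124/13); (-109/65, 147/26) → (-109/65, -147/26); (-264/65, 116/13) → (-264/65, -116/13)

image vertices: (23/65, -31/26), (184/65, -124/13), (-109/65, -147/26), (-264/65, -116/13)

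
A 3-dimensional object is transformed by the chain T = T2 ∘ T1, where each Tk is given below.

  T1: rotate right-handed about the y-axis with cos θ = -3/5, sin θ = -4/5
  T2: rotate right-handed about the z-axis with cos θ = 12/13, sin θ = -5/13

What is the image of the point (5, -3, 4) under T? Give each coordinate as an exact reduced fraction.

T1 rotate right-handed about the y-axis with cos θ = -3/5, sin θ = -4/5: (5, -3, 4) → (-31/5, -3, 8/5)
T2 rotate right-handed about the z-axis with cos θ = 12/13, sin θ = -5/13: (-31/5, -3, 8/5) → (-447/65, -5/13, 8/5)

T(p) = (-447/65, -5/13, 8/5)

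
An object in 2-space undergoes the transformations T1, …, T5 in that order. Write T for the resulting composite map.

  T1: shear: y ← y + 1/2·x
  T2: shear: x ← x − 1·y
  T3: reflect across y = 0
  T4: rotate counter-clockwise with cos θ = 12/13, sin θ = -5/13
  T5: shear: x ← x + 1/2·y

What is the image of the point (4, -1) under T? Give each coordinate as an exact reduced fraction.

T1 shear: y ← y + 1/2·x: (4, -1) → (4, 1)
T2 shear: x ← x − 1·y: (4, 1) → (3, 1)
T3 reflect across y = 0: (3, 1) → (3, -1)
T4 rotate counter-clockwise with cos θ = 12/13, sin θ = -5/13: (3, -1) → (31/13, -27/13)
T5 shear: x ← x + 1/2·y: (31/13, -27/13) → (35/26, -27/13)

T(p) = (35/26, -27/13)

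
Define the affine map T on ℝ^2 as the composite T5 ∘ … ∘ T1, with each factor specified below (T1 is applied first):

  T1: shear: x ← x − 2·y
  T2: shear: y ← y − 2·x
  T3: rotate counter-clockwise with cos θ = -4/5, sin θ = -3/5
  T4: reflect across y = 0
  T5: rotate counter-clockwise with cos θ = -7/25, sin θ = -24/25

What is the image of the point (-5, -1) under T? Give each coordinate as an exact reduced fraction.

T1 shear: x ← x − 2·y: (-5, -1) → (-3, -1)
T2 shear: y ← y − 2·x: (-3, -1) → (-3, 5)
T3 rotate counter-clockwise with cos θ = -4/5, sin θ = -3/5: (-3, 5) → (27/5, -11/5)
T4 reflect across y = 0: (27/5, -11/5) → (27/5, 11/5)
T5 rotate counter-clockwise with cos θ = -7/25, sin θ = -24/25: (27/5, 11/5) → (3/5, -29/5)

T(p) = (3/5, -29/5)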